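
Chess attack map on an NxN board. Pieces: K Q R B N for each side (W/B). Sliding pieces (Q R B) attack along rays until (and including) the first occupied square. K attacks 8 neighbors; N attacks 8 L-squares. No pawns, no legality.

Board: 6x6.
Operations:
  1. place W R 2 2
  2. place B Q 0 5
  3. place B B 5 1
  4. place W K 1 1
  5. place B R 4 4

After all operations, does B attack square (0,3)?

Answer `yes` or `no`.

Answer: yes

Derivation:
Op 1: place WR@(2,2)
Op 2: place BQ@(0,5)
Op 3: place BB@(5,1)
Op 4: place WK@(1,1)
Op 5: place BR@(4,4)
Per-piece attacks for B:
  BQ@(0,5): attacks (0,4) (0,3) (0,2) (0,1) (0,0) (1,5) (2,5) (3,5) (4,5) (5,5) (1,4) (2,3) (3,2) (4,1) (5,0)
  BR@(4,4): attacks (4,5) (4,3) (4,2) (4,1) (4,0) (5,4) (3,4) (2,4) (1,4) (0,4)
  BB@(5,1): attacks (4,2) (3,3) (2,4) (1,5) (4,0)
B attacks (0,3): yes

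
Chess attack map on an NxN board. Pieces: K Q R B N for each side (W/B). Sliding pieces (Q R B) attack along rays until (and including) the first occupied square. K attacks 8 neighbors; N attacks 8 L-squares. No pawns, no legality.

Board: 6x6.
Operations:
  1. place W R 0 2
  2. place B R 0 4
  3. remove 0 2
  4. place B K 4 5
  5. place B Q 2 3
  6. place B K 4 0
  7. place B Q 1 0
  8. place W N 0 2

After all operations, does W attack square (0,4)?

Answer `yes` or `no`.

Answer: no

Derivation:
Op 1: place WR@(0,2)
Op 2: place BR@(0,4)
Op 3: remove (0,2)
Op 4: place BK@(4,5)
Op 5: place BQ@(2,3)
Op 6: place BK@(4,0)
Op 7: place BQ@(1,0)
Op 8: place WN@(0,2)
Per-piece attacks for W:
  WN@(0,2): attacks (1,4) (2,3) (1,0) (2,1)
W attacks (0,4): no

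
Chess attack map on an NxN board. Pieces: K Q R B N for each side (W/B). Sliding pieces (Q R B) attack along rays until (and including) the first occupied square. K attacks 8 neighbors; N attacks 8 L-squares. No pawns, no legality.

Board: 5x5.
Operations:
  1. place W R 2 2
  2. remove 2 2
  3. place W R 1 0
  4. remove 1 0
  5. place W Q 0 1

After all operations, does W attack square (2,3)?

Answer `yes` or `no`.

Op 1: place WR@(2,2)
Op 2: remove (2,2)
Op 3: place WR@(1,0)
Op 4: remove (1,0)
Op 5: place WQ@(0,1)
Per-piece attacks for W:
  WQ@(0,1): attacks (0,2) (0,3) (0,4) (0,0) (1,1) (2,1) (3,1) (4,1) (1,2) (2,3) (3,4) (1,0)
W attacks (2,3): yes

Answer: yes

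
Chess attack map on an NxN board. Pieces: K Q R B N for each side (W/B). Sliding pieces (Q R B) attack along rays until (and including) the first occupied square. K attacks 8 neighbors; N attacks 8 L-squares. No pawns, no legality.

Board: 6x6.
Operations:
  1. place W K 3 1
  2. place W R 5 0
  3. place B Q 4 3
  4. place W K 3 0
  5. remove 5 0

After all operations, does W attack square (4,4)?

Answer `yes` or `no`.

Op 1: place WK@(3,1)
Op 2: place WR@(5,0)
Op 3: place BQ@(4,3)
Op 4: place WK@(3,0)
Op 5: remove (5,0)
Per-piece attacks for W:
  WK@(3,0): attacks (3,1) (4,0) (2,0) (4,1) (2,1)
  WK@(3,1): attacks (3,2) (3,0) (4,1) (2,1) (4,2) (4,0) (2,2) (2,0)
W attacks (4,4): no

Answer: no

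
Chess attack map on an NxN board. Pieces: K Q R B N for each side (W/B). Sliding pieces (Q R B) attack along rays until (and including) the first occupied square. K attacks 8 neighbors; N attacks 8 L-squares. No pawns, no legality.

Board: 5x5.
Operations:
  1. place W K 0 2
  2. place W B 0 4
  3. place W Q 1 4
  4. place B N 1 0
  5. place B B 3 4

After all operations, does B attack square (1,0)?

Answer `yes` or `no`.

Answer: no

Derivation:
Op 1: place WK@(0,2)
Op 2: place WB@(0,4)
Op 3: place WQ@(1,4)
Op 4: place BN@(1,0)
Op 5: place BB@(3,4)
Per-piece attacks for B:
  BN@(1,0): attacks (2,2) (3,1) (0,2)
  BB@(3,4): attacks (4,3) (2,3) (1,2) (0,1)
B attacks (1,0): no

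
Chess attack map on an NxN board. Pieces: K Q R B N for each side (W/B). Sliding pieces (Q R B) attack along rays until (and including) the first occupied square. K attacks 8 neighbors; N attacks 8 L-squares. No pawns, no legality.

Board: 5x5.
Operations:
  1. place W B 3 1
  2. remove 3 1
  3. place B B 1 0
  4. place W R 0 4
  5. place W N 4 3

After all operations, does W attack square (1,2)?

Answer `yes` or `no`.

Op 1: place WB@(3,1)
Op 2: remove (3,1)
Op 3: place BB@(1,0)
Op 4: place WR@(0,4)
Op 5: place WN@(4,3)
Per-piece attacks for W:
  WR@(0,4): attacks (0,3) (0,2) (0,1) (0,0) (1,4) (2,4) (3,4) (4,4)
  WN@(4,3): attacks (2,4) (3,1) (2,2)
W attacks (1,2): no

Answer: no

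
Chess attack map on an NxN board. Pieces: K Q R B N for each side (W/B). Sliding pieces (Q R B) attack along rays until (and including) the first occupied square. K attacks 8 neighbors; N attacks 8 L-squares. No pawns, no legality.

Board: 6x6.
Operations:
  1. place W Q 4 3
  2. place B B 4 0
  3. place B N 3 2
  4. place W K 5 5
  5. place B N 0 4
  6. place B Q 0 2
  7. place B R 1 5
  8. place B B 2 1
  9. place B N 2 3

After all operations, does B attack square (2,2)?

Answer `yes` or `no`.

Op 1: place WQ@(4,3)
Op 2: place BB@(4,0)
Op 3: place BN@(3,2)
Op 4: place WK@(5,5)
Op 5: place BN@(0,4)
Op 6: place BQ@(0,2)
Op 7: place BR@(1,5)
Op 8: place BB@(2,1)
Op 9: place BN@(2,3)
Per-piece attacks for B:
  BQ@(0,2): attacks (0,3) (0,4) (0,1) (0,0) (1,2) (2,2) (3,2) (1,3) (2,4) (3,5) (1,1) (2,0) [ray(0,1) blocked at (0,4); ray(1,0) blocked at (3,2)]
  BN@(0,4): attacks (2,5) (1,2) (2,3)
  BR@(1,5): attacks (1,4) (1,3) (1,2) (1,1) (1,0) (2,5) (3,5) (4,5) (5,5) (0,5) [ray(1,0) blocked at (5,5)]
  BB@(2,1): attacks (3,2) (3,0) (1,2) (0,3) (1,0) [ray(1,1) blocked at (3,2)]
  BN@(2,3): attacks (3,5) (4,4) (1,5) (0,4) (3,1) (4,2) (1,1) (0,2)
  BN@(3,2): attacks (4,4) (5,3) (2,4) (1,3) (4,0) (5,1) (2,0) (1,1)
  BB@(4,0): attacks (5,1) (3,1) (2,2) (1,3) (0,4) [ray(-1,1) blocked at (0,4)]
B attacks (2,2): yes

Answer: yes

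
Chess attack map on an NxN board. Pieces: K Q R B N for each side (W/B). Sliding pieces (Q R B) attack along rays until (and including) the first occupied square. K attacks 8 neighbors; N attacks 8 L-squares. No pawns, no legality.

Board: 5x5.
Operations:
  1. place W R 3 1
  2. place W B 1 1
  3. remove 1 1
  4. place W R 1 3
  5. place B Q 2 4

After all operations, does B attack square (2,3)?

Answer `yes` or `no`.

Op 1: place WR@(3,1)
Op 2: place WB@(1,1)
Op 3: remove (1,1)
Op 4: place WR@(1,3)
Op 5: place BQ@(2,4)
Per-piece attacks for B:
  BQ@(2,4): attacks (2,3) (2,2) (2,1) (2,0) (3,4) (4,4) (1,4) (0,4) (3,3) (4,2) (1,3) [ray(-1,-1) blocked at (1,3)]
B attacks (2,3): yes

Answer: yes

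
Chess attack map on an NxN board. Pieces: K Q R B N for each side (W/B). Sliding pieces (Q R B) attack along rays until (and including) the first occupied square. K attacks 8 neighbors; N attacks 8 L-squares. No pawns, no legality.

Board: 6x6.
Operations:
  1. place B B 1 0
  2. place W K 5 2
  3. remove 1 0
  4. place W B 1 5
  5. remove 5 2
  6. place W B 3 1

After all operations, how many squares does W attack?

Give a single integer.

Op 1: place BB@(1,0)
Op 2: place WK@(5,2)
Op 3: remove (1,0)
Op 4: place WB@(1,5)
Op 5: remove (5,2)
Op 6: place WB@(3,1)
Per-piece attacks for W:
  WB@(1,5): attacks (2,4) (3,3) (4,2) (5,1) (0,4)
  WB@(3,1): attacks (4,2) (5,3) (4,0) (2,2) (1,3) (0,4) (2,0)
Union (10 distinct): (0,4) (1,3) (2,0) (2,2) (2,4) (3,3) (4,0) (4,2) (5,1) (5,3)

Answer: 10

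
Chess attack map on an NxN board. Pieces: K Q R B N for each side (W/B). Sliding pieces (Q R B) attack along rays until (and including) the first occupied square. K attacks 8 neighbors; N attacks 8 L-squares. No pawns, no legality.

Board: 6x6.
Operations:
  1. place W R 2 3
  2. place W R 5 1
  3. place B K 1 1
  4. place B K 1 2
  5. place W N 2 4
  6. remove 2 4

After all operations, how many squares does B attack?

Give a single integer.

Answer: 12

Derivation:
Op 1: place WR@(2,3)
Op 2: place WR@(5,1)
Op 3: place BK@(1,1)
Op 4: place BK@(1,2)
Op 5: place WN@(2,4)
Op 6: remove (2,4)
Per-piece attacks for B:
  BK@(1,1): attacks (1,2) (1,0) (2,1) (0,1) (2,2) (2,0) (0,2) (0,0)
  BK@(1,2): attacks (1,3) (1,1) (2,2) (0,2) (2,3) (2,1) (0,3) (0,1)
Union (12 distinct): (0,0) (0,1) (0,2) (0,3) (1,0) (1,1) (1,2) (1,3) (2,0) (2,1) (2,2) (2,3)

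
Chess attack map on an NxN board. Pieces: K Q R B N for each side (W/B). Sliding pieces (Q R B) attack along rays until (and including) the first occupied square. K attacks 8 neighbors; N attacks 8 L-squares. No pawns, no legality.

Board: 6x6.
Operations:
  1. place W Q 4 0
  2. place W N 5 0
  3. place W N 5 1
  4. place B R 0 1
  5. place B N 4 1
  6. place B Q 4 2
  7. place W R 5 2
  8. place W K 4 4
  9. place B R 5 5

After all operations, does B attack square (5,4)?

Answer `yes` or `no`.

Op 1: place WQ@(4,0)
Op 2: place WN@(5,0)
Op 3: place WN@(5,1)
Op 4: place BR@(0,1)
Op 5: place BN@(4,1)
Op 6: place BQ@(4,2)
Op 7: place WR@(5,2)
Op 8: place WK@(4,4)
Op 9: place BR@(5,5)
Per-piece attacks for B:
  BR@(0,1): attacks (0,2) (0,3) (0,4) (0,5) (0,0) (1,1) (2,1) (3,1) (4,1) [ray(1,0) blocked at (4,1)]
  BN@(4,1): attacks (5,3) (3,3) (2,2) (2,0)
  BQ@(4,2): attacks (4,3) (4,4) (4,1) (5,2) (3,2) (2,2) (1,2) (0,2) (5,3) (5,1) (3,3) (2,4) (1,5) (3,1) (2,0) [ray(0,1) blocked at (4,4); ray(0,-1) blocked at (4,1); ray(1,0) blocked at (5,2); ray(1,-1) blocked at (5,1)]
  BR@(5,5): attacks (5,4) (5,3) (5,2) (4,5) (3,5) (2,5) (1,5) (0,5) [ray(0,-1) blocked at (5,2)]
B attacks (5,4): yes

Answer: yes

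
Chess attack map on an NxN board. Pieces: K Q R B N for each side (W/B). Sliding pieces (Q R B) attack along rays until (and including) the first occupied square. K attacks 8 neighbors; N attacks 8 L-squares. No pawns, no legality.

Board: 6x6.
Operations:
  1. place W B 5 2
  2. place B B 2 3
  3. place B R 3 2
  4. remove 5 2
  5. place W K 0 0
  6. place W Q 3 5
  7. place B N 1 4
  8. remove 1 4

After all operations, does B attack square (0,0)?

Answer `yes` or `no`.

Answer: no

Derivation:
Op 1: place WB@(5,2)
Op 2: place BB@(2,3)
Op 3: place BR@(3,2)
Op 4: remove (5,2)
Op 5: place WK@(0,0)
Op 6: place WQ@(3,5)
Op 7: place BN@(1,4)
Op 8: remove (1,4)
Per-piece attacks for B:
  BB@(2,3): attacks (3,4) (4,5) (3,2) (1,4) (0,5) (1,2) (0,1) [ray(1,-1) blocked at (3,2)]
  BR@(3,2): attacks (3,3) (3,4) (3,5) (3,1) (3,0) (4,2) (5,2) (2,2) (1,2) (0,2) [ray(0,1) blocked at (3,5)]
B attacks (0,0): no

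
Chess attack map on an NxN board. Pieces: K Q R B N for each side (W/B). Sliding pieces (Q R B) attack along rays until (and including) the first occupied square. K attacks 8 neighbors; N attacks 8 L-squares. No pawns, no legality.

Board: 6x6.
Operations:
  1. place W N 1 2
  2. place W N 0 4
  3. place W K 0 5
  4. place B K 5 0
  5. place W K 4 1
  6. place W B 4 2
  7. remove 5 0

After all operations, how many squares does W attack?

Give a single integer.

Op 1: place WN@(1,2)
Op 2: place WN@(0,4)
Op 3: place WK@(0,5)
Op 4: place BK@(5,0)
Op 5: place WK@(4,1)
Op 6: place WB@(4,2)
Op 7: remove (5,0)
Per-piece attacks for W:
  WN@(0,4): attacks (2,5) (1,2) (2,3)
  WK@(0,5): attacks (0,4) (1,5) (1,4)
  WN@(1,2): attacks (2,4) (3,3) (0,4) (2,0) (3,1) (0,0)
  WK@(4,1): attacks (4,2) (4,0) (5,1) (3,1) (5,2) (5,0) (3,2) (3,0)
  WB@(4,2): attacks (5,3) (5,1) (3,3) (2,4) (1,5) (3,1) (2,0)
Union (19 distinct): (0,0) (0,4) (1,2) (1,4) (1,5) (2,0) (2,3) (2,4) (2,5) (3,0) (3,1) (3,2) (3,3) (4,0) (4,2) (5,0) (5,1) (5,2) (5,3)

Answer: 19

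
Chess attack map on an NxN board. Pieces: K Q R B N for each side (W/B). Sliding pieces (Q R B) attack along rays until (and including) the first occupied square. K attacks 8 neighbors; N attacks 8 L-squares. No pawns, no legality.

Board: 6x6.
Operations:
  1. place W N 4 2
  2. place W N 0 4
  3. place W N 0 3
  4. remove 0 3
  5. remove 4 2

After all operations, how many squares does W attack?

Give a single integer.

Op 1: place WN@(4,2)
Op 2: place WN@(0,4)
Op 3: place WN@(0,3)
Op 4: remove (0,3)
Op 5: remove (4,2)
Per-piece attacks for W:
  WN@(0,4): attacks (2,5) (1,2) (2,3)
Union (3 distinct): (1,2) (2,3) (2,5)

Answer: 3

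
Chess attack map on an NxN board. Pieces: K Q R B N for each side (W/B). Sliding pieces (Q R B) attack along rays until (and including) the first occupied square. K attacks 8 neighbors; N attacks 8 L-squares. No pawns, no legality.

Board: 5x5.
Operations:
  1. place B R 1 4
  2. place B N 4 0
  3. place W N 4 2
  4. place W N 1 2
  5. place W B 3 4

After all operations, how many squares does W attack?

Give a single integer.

Op 1: place BR@(1,4)
Op 2: place BN@(4,0)
Op 3: place WN@(4,2)
Op 4: place WN@(1,2)
Op 5: place WB@(3,4)
Per-piece attacks for W:
  WN@(1,2): attacks (2,4) (3,3) (0,4) (2,0) (3,1) (0,0)
  WB@(3,4): attacks (4,3) (2,3) (1,2) [ray(-1,-1) blocked at (1,2)]
  WN@(4,2): attacks (3,4) (2,3) (3,0) (2,1)
Union (12 distinct): (0,0) (0,4) (1,2) (2,0) (2,1) (2,3) (2,4) (3,0) (3,1) (3,3) (3,4) (4,3)

Answer: 12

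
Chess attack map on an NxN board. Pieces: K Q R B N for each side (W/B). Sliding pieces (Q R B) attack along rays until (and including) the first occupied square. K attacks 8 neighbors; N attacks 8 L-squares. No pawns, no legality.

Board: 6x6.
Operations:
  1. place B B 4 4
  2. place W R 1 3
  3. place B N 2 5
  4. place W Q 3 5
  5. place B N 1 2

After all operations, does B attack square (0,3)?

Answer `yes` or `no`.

Op 1: place BB@(4,4)
Op 2: place WR@(1,3)
Op 3: place BN@(2,5)
Op 4: place WQ@(3,5)
Op 5: place BN@(1,2)
Per-piece attacks for B:
  BN@(1,2): attacks (2,4) (3,3) (0,4) (2,0) (3,1) (0,0)
  BN@(2,5): attacks (3,3) (4,4) (1,3) (0,4)
  BB@(4,4): attacks (5,5) (5,3) (3,5) (3,3) (2,2) (1,1) (0,0) [ray(-1,1) blocked at (3,5)]
B attacks (0,3): no

Answer: no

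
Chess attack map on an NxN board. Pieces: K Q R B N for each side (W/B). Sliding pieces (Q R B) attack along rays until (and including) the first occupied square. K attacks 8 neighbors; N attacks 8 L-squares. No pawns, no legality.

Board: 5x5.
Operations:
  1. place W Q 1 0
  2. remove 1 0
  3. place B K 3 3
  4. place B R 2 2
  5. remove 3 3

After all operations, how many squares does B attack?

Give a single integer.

Answer: 8

Derivation:
Op 1: place WQ@(1,0)
Op 2: remove (1,0)
Op 3: place BK@(3,3)
Op 4: place BR@(2,2)
Op 5: remove (3,3)
Per-piece attacks for B:
  BR@(2,2): attacks (2,3) (2,4) (2,1) (2,0) (3,2) (4,2) (1,2) (0,2)
Union (8 distinct): (0,2) (1,2) (2,0) (2,1) (2,3) (2,4) (3,2) (4,2)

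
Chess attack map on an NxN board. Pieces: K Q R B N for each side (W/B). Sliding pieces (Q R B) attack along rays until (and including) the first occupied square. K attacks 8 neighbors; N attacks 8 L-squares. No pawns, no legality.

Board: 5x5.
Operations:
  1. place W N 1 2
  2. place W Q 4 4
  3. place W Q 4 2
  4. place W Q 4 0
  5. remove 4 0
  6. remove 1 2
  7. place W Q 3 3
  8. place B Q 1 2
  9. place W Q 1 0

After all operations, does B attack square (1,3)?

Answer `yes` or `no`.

Answer: yes

Derivation:
Op 1: place WN@(1,2)
Op 2: place WQ@(4,4)
Op 3: place WQ@(4,2)
Op 4: place WQ@(4,0)
Op 5: remove (4,0)
Op 6: remove (1,2)
Op 7: place WQ@(3,3)
Op 8: place BQ@(1,2)
Op 9: place WQ@(1,0)
Per-piece attacks for B:
  BQ@(1,2): attacks (1,3) (1,4) (1,1) (1,0) (2,2) (3,2) (4,2) (0,2) (2,3) (3,4) (2,1) (3,0) (0,3) (0,1) [ray(0,-1) blocked at (1,0); ray(1,0) blocked at (4,2)]
B attacks (1,3): yes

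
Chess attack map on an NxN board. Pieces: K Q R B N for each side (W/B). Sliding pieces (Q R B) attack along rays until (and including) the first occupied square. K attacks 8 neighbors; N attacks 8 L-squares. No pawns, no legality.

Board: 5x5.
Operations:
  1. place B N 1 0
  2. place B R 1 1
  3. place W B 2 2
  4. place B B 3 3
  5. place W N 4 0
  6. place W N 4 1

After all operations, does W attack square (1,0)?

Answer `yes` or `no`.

Op 1: place BN@(1,0)
Op 2: place BR@(1,1)
Op 3: place WB@(2,2)
Op 4: place BB@(3,3)
Op 5: place WN@(4,0)
Op 6: place WN@(4,1)
Per-piece attacks for W:
  WB@(2,2): attacks (3,3) (3,1) (4,0) (1,3) (0,4) (1,1) [ray(1,1) blocked at (3,3); ray(1,-1) blocked at (4,0); ray(-1,-1) blocked at (1,1)]
  WN@(4,0): attacks (3,2) (2,1)
  WN@(4,1): attacks (3,3) (2,2) (2,0)
W attacks (1,0): no

Answer: no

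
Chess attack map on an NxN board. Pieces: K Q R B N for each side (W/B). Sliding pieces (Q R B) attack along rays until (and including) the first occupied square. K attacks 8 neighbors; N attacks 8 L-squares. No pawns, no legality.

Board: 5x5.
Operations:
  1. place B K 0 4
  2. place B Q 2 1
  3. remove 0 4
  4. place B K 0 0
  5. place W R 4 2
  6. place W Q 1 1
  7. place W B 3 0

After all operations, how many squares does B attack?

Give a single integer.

Answer: 14

Derivation:
Op 1: place BK@(0,4)
Op 2: place BQ@(2,1)
Op 3: remove (0,4)
Op 4: place BK@(0,0)
Op 5: place WR@(4,2)
Op 6: place WQ@(1,1)
Op 7: place WB@(3,0)
Per-piece attacks for B:
  BK@(0,0): attacks (0,1) (1,0) (1,1)
  BQ@(2,1): attacks (2,2) (2,3) (2,4) (2,0) (3,1) (4,1) (1,1) (3,2) (4,3) (3,0) (1,2) (0,3) (1,0) [ray(-1,0) blocked at (1,1); ray(1,-1) blocked at (3,0)]
Union (14 distinct): (0,1) (0,3) (1,0) (1,1) (1,2) (2,0) (2,2) (2,3) (2,4) (3,0) (3,1) (3,2) (4,1) (4,3)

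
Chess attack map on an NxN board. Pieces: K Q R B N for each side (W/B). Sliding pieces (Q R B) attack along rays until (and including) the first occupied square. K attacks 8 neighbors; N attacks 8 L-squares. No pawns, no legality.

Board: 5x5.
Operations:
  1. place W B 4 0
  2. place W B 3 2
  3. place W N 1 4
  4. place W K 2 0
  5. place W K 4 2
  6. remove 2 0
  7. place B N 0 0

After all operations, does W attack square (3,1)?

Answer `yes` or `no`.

Op 1: place WB@(4,0)
Op 2: place WB@(3,2)
Op 3: place WN@(1,4)
Op 4: place WK@(2,0)
Op 5: place WK@(4,2)
Op 6: remove (2,0)
Op 7: place BN@(0,0)
Per-piece attacks for W:
  WN@(1,4): attacks (2,2) (3,3) (0,2)
  WB@(3,2): attacks (4,3) (4,1) (2,3) (1,4) (2,1) (1,0) [ray(-1,1) blocked at (1,4)]
  WB@(4,0): attacks (3,1) (2,2) (1,3) (0,4)
  WK@(4,2): attacks (4,3) (4,1) (3,2) (3,3) (3,1)
W attacks (3,1): yes

Answer: yes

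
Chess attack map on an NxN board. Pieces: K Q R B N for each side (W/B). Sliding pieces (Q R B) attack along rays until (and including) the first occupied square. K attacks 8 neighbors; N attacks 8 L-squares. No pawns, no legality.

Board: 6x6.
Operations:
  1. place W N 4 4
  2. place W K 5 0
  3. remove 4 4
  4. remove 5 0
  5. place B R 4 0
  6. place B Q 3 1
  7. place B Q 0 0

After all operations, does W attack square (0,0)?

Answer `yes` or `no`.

Answer: no

Derivation:
Op 1: place WN@(4,4)
Op 2: place WK@(5,0)
Op 3: remove (4,4)
Op 4: remove (5,0)
Op 5: place BR@(4,0)
Op 6: place BQ@(3,1)
Op 7: place BQ@(0,0)
Per-piece attacks for W:
W attacks (0,0): no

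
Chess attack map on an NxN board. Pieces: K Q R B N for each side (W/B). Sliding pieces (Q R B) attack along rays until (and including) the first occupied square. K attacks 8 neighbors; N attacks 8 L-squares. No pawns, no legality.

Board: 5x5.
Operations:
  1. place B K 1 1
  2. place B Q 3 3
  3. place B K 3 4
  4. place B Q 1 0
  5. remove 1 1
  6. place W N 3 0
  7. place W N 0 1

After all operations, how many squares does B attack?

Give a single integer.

Answer: 20

Derivation:
Op 1: place BK@(1,1)
Op 2: place BQ@(3,3)
Op 3: place BK@(3,4)
Op 4: place BQ@(1,0)
Op 5: remove (1,1)
Op 6: place WN@(3,0)
Op 7: place WN@(0,1)
Per-piece attacks for B:
  BQ@(1,0): attacks (1,1) (1,2) (1,3) (1,4) (2,0) (3,0) (0,0) (2,1) (3,2) (4,3) (0,1) [ray(1,0) blocked at (3,0); ray(-1,1) blocked at (0,1)]
  BQ@(3,3): attacks (3,4) (3,2) (3,1) (3,0) (4,3) (2,3) (1,3) (0,3) (4,4) (4,2) (2,4) (2,2) (1,1) (0,0) [ray(0,1) blocked at (3,4); ray(0,-1) blocked at (3,0)]
  BK@(3,4): attacks (3,3) (4,4) (2,4) (4,3) (2,3)
Union (20 distinct): (0,0) (0,1) (0,3) (1,1) (1,2) (1,3) (1,4) (2,0) (2,1) (2,2) (2,3) (2,4) (3,0) (3,1) (3,2) (3,3) (3,4) (4,2) (4,3) (4,4)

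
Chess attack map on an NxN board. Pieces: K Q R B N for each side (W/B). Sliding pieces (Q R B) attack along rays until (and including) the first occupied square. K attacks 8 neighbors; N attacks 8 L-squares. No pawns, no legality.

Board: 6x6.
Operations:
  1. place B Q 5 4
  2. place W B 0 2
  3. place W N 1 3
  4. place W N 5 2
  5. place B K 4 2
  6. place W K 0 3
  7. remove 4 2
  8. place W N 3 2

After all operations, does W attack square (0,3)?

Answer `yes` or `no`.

Answer: no

Derivation:
Op 1: place BQ@(5,4)
Op 2: place WB@(0,2)
Op 3: place WN@(1,3)
Op 4: place WN@(5,2)
Op 5: place BK@(4,2)
Op 6: place WK@(0,3)
Op 7: remove (4,2)
Op 8: place WN@(3,2)
Per-piece attacks for W:
  WB@(0,2): attacks (1,3) (1,1) (2,0) [ray(1,1) blocked at (1,3)]
  WK@(0,3): attacks (0,4) (0,2) (1,3) (1,4) (1,2)
  WN@(1,3): attacks (2,5) (3,4) (0,5) (2,1) (3,2) (0,1)
  WN@(3,2): attacks (4,4) (5,3) (2,4) (1,3) (4,0) (5,1) (2,0) (1,1)
  WN@(5,2): attacks (4,4) (3,3) (4,0) (3,1)
W attacks (0,3): no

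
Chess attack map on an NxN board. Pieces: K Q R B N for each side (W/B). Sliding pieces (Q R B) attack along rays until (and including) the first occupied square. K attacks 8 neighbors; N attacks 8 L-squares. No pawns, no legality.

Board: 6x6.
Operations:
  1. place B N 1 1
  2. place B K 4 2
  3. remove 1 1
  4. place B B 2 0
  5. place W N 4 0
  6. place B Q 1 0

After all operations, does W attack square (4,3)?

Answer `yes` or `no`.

Answer: no

Derivation:
Op 1: place BN@(1,1)
Op 2: place BK@(4,2)
Op 3: remove (1,1)
Op 4: place BB@(2,0)
Op 5: place WN@(4,0)
Op 6: place BQ@(1,0)
Per-piece attacks for W:
  WN@(4,0): attacks (5,2) (3,2) (2,1)
W attacks (4,3): no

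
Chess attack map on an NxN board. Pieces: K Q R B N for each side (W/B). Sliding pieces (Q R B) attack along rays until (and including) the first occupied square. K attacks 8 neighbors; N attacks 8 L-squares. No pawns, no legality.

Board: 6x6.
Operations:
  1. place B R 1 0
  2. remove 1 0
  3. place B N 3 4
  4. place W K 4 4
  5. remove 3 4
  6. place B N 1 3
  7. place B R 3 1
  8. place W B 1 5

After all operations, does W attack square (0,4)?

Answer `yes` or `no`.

Op 1: place BR@(1,0)
Op 2: remove (1,0)
Op 3: place BN@(3,4)
Op 4: place WK@(4,4)
Op 5: remove (3,4)
Op 6: place BN@(1,3)
Op 7: place BR@(3,1)
Op 8: place WB@(1,5)
Per-piece attacks for W:
  WB@(1,5): attacks (2,4) (3,3) (4,2) (5,1) (0,4)
  WK@(4,4): attacks (4,5) (4,3) (5,4) (3,4) (5,5) (5,3) (3,5) (3,3)
W attacks (0,4): yes

Answer: yes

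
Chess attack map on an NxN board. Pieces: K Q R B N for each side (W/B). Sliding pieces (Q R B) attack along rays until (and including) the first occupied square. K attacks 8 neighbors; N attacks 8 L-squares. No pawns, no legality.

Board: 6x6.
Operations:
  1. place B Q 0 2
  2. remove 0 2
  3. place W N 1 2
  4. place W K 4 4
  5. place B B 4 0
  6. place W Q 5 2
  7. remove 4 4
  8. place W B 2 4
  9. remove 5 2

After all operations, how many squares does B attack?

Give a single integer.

Answer: 5

Derivation:
Op 1: place BQ@(0,2)
Op 2: remove (0,2)
Op 3: place WN@(1,2)
Op 4: place WK@(4,4)
Op 5: place BB@(4,0)
Op 6: place WQ@(5,2)
Op 7: remove (4,4)
Op 8: place WB@(2,4)
Op 9: remove (5,2)
Per-piece attacks for B:
  BB@(4,0): attacks (5,1) (3,1) (2,2) (1,3) (0,4)
Union (5 distinct): (0,4) (1,3) (2,2) (3,1) (5,1)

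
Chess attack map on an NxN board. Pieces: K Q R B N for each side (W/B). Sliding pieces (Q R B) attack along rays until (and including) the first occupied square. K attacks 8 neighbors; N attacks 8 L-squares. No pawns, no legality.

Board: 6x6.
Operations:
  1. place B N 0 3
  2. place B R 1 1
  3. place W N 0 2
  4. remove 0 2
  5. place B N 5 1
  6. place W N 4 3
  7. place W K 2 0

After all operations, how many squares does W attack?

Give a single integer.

Op 1: place BN@(0,3)
Op 2: place BR@(1,1)
Op 3: place WN@(0,2)
Op 4: remove (0,2)
Op 5: place BN@(5,1)
Op 6: place WN@(4,3)
Op 7: place WK@(2,0)
Per-piece attacks for W:
  WK@(2,0): attacks (2,1) (3,0) (1,0) (3,1) (1,1)
  WN@(4,3): attacks (5,5) (3,5) (2,4) (5,1) (3,1) (2,2)
Union (10 distinct): (1,0) (1,1) (2,1) (2,2) (2,4) (3,0) (3,1) (3,5) (5,1) (5,5)

Answer: 10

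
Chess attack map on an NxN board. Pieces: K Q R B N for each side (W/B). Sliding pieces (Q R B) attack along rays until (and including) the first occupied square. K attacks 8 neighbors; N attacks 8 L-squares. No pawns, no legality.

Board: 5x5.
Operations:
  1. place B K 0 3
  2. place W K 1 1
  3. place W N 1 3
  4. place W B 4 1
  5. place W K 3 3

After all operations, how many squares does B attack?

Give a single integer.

Op 1: place BK@(0,3)
Op 2: place WK@(1,1)
Op 3: place WN@(1,3)
Op 4: place WB@(4,1)
Op 5: place WK@(3,3)
Per-piece attacks for B:
  BK@(0,3): attacks (0,4) (0,2) (1,3) (1,4) (1,2)
Union (5 distinct): (0,2) (0,4) (1,2) (1,3) (1,4)

Answer: 5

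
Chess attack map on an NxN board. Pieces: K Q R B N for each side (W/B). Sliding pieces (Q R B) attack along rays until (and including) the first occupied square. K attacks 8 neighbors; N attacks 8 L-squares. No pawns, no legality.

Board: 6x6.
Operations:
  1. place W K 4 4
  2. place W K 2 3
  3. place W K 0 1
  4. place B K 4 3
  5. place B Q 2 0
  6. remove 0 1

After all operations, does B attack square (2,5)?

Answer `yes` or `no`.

Answer: no

Derivation:
Op 1: place WK@(4,4)
Op 2: place WK@(2,3)
Op 3: place WK@(0,1)
Op 4: place BK@(4,3)
Op 5: place BQ@(2,0)
Op 6: remove (0,1)
Per-piece attacks for B:
  BQ@(2,0): attacks (2,1) (2,2) (2,3) (3,0) (4,0) (5,0) (1,0) (0,0) (3,1) (4,2) (5,3) (1,1) (0,2) [ray(0,1) blocked at (2,3)]
  BK@(4,3): attacks (4,4) (4,2) (5,3) (3,3) (5,4) (5,2) (3,4) (3,2)
B attacks (2,5): no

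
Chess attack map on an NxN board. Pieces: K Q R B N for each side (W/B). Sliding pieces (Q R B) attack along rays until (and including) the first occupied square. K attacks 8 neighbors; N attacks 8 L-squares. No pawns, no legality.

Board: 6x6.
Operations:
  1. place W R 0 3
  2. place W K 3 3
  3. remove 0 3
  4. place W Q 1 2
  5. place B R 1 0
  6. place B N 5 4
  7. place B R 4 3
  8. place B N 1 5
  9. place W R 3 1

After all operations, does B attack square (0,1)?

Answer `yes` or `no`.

Answer: no

Derivation:
Op 1: place WR@(0,3)
Op 2: place WK@(3,3)
Op 3: remove (0,3)
Op 4: place WQ@(1,2)
Op 5: place BR@(1,0)
Op 6: place BN@(5,4)
Op 7: place BR@(4,3)
Op 8: place BN@(1,5)
Op 9: place WR@(3,1)
Per-piece attacks for B:
  BR@(1,0): attacks (1,1) (1,2) (2,0) (3,0) (4,0) (5,0) (0,0) [ray(0,1) blocked at (1,2)]
  BN@(1,5): attacks (2,3) (3,4) (0,3)
  BR@(4,3): attacks (4,4) (4,5) (4,2) (4,1) (4,0) (5,3) (3,3) [ray(-1,0) blocked at (3,3)]
  BN@(5,4): attacks (3,5) (4,2) (3,3)
B attacks (0,1): no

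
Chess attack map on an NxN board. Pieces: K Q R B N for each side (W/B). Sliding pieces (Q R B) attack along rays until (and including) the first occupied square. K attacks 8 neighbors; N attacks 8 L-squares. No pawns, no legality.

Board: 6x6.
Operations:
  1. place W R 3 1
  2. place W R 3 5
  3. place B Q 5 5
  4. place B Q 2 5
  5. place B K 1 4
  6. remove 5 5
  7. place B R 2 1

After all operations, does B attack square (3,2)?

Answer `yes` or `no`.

Op 1: place WR@(3,1)
Op 2: place WR@(3,5)
Op 3: place BQ@(5,5)
Op 4: place BQ@(2,5)
Op 5: place BK@(1,4)
Op 6: remove (5,5)
Op 7: place BR@(2,1)
Per-piece attacks for B:
  BK@(1,4): attacks (1,5) (1,3) (2,4) (0,4) (2,5) (2,3) (0,5) (0,3)
  BR@(2,1): attacks (2,2) (2,3) (2,4) (2,5) (2,0) (3,1) (1,1) (0,1) [ray(0,1) blocked at (2,5); ray(1,0) blocked at (3,1)]
  BQ@(2,5): attacks (2,4) (2,3) (2,2) (2,1) (3,5) (1,5) (0,5) (3,4) (4,3) (5,2) (1,4) [ray(0,-1) blocked at (2,1); ray(1,0) blocked at (3,5); ray(-1,-1) blocked at (1,4)]
B attacks (3,2): no

Answer: no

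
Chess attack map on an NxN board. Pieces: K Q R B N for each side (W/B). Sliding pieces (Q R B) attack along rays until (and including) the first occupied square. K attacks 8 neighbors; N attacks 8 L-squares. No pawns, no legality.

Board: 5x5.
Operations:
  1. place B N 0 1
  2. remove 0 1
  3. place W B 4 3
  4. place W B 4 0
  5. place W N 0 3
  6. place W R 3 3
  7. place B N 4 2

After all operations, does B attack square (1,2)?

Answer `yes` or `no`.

Answer: no

Derivation:
Op 1: place BN@(0,1)
Op 2: remove (0,1)
Op 3: place WB@(4,3)
Op 4: place WB@(4,0)
Op 5: place WN@(0,3)
Op 6: place WR@(3,3)
Op 7: place BN@(4,2)
Per-piece attacks for B:
  BN@(4,2): attacks (3,4) (2,3) (3,0) (2,1)
B attacks (1,2): no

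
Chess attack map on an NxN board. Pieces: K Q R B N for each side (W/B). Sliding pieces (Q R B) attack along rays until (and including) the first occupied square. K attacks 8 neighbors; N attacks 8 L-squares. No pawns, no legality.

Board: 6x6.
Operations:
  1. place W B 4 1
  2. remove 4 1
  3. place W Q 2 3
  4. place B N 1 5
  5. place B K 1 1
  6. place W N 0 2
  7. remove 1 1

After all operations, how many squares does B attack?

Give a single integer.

Answer: 3

Derivation:
Op 1: place WB@(4,1)
Op 2: remove (4,1)
Op 3: place WQ@(2,3)
Op 4: place BN@(1,5)
Op 5: place BK@(1,1)
Op 6: place WN@(0,2)
Op 7: remove (1,1)
Per-piece attacks for B:
  BN@(1,5): attacks (2,3) (3,4) (0,3)
Union (3 distinct): (0,3) (2,3) (3,4)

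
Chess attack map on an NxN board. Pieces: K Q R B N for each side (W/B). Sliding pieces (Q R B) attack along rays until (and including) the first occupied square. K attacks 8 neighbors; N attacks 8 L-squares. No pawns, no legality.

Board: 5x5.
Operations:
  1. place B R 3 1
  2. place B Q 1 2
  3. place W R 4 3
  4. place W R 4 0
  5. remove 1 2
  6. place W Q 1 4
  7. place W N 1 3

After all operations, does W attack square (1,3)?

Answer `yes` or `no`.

Op 1: place BR@(3,1)
Op 2: place BQ@(1,2)
Op 3: place WR@(4,3)
Op 4: place WR@(4,0)
Op 5: remove (1,2)
Op 6: place WQ@(1,4)
Op 7: place WN@(1,3)
Per-piece attacks for W:
  WN@(1,3): attacks (3,4) (2,1) (3,2) (0,1)
  WQ@(1,4): attacks (1,3) (2,4) (3,4) (4,4) (0,4) (2,3) (3,2) (4,1) (0,3) [ray(0,-1) blocked at (1,3)]
  WR@(4,0): attacks (4,1) (4,2) (4,3) (3,0) (2,0) (1,0) (0,0) [ray(0,1) blocked at (4,3)]
  WR@(4,3): attacks (4,4) (4,2) (4,1) (4,0) (3,3) (2,3) (1,3) [ray(0,-1) blocked at (4,0); ray(-1,0) blocked at (1,3)]
W attacks (1,3): yes

Answer: yes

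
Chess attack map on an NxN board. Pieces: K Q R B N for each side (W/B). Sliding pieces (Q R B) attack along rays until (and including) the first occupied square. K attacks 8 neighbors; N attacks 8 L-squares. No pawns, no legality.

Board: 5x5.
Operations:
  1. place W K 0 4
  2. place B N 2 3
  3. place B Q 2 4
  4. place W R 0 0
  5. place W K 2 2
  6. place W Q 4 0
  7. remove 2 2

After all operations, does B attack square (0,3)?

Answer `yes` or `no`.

Answer: no

Derivation:
Op 1: place WK@(0,4)
Op 2: place BN@(2,3)
Op 3: place BQ@(2,4)
Op 4: place WR@(0,0)
Op 5: place WK@(2,2)
Op 6: place WQ@(4,0)
Op 7: remove (2,2)
Per-piece attacks for B:
  BN@(2,3): attacks (4,4) (0,4) (3,1) (4,2) (1,1) (0,2)
  BQ@(2,4): attacks (2,3) (3,4) (4,4) (1,4) (0,4) (3,3) (4,2) (1,3) (0,2) [ray(0,-1) blocked at (2,3); ray(-1,0) blocked at (0,4)]
B attacks (0,3): no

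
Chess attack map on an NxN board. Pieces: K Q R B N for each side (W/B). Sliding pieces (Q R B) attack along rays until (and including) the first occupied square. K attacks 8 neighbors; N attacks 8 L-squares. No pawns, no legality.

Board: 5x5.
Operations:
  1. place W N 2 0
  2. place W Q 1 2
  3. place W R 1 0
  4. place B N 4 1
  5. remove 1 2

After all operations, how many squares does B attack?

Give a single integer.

Answer: 3

Derivation:
Op 1: place WN@(2,0)
Op 2: place WQ@(1,2)
Op 3: place WR@(1,0)
Op 4: place BN@(4,1)
Op 5: remove (1,2)
Per-piece attacks for B:
  BN@(4,1): attacks (3,3) (2,2) (2,0)
Union (3 distinct): (2,0) (2,2) (3,3)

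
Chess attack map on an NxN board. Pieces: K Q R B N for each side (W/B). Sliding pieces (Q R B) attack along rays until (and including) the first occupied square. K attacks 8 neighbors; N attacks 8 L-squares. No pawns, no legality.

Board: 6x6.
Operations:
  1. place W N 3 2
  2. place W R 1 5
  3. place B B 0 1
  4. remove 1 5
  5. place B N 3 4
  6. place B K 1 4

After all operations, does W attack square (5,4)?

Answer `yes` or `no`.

Op 1: place WN@(3,2)
Op 2: place WR@(1,5)
Op 3: place BB@(0,1)
Op 4: remove (1,5)
Op 5: place BN@(3,4)
Op 6: place BK@(1,4)
Per-piece attacks for W:
  WN@(3,2): attacks (4,4) (5,3) (2,4) (1,3) (4,0) (5,1) (2,0) (1,1)
W attacks (5,4): no

Answer: no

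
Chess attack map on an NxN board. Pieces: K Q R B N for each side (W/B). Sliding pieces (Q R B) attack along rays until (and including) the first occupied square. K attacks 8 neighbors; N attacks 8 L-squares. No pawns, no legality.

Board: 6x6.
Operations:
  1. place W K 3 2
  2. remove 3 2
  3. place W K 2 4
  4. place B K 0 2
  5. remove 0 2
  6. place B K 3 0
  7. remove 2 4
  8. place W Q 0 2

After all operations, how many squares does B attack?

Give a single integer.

Answer: 5

Derivation:
Op 1: place WK@(3,2)
Op 2: remove (3,2)
Op 3: place WK@(2,4)
Op 4: place BK@(0,2)
Op 5: remove (0,2)
Op 6: place BK@(3,0)
Op 7: remove (2,4)
Op 8: place WQ@(0,2)
Per-piece attacks for B:
  BK@(3,0): attacks (3,1) (4,0) (2,0) (4,1) (2,1)
Union (5 distinct): (2,0) (2,1) (3,1) (4,0) (4,1)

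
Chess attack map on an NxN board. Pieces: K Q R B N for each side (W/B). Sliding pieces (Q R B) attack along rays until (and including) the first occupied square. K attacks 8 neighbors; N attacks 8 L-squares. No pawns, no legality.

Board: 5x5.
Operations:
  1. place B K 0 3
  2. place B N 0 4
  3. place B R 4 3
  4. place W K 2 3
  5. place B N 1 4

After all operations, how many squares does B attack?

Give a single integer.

Answer: 12

Derivation:
Op 1: place BK@(0,3)
Op 2: place BN@(0,4)
Op 3: place BR@(4,3)
Op 4: place WK@(2,3)
Op 5: place BN@(1,4)
Per-piece attacks for B:
  BK@(0,3): attacks (0,4) (0,2) (1,3) (1,4) (1,2)
  BN@(0,4): attacks (1,2) (2,3)
  BN@(1,4): attacks (2,2) (3,3) (0,2)
  BR@(4,3): attacks (4,4) (4,2) (4,1) (4,0) (3,3) (2,3) [ray(-1,0) blocked at (2,3)]
Union (12 distinct): (0,2) (0,4) (1,2) (1,3) (1,4) (2,2) (2,3) (3,3) (4,0) (4,1) (4,2) (4,4)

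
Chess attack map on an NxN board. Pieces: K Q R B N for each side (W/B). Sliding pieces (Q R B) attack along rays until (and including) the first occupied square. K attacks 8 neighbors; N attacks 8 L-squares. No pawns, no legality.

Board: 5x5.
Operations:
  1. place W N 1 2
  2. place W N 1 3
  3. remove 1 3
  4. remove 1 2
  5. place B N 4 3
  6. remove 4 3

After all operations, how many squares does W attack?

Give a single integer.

Op 1: place WN@(1,2)
Op 2: place WN@(1,3)
Op 3: remove (1,3)
Op 4: remove (1,2)
Op 5: place BN@(4,3)
Op 6: remove (4,3)
Per-piece attacks for W:
Union (0 distinct): (none)

Answer: 0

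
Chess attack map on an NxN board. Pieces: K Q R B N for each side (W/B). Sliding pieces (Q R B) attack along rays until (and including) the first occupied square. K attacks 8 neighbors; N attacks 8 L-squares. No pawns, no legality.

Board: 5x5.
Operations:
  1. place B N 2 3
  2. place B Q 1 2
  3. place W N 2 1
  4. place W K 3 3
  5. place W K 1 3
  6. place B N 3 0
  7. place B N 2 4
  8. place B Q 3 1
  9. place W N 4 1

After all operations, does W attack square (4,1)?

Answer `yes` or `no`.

Answer: no

Derivation:
Op 1: place BN@(2,3)
Op 2: place BQ@(1,2)
Op 3: place WN@(2,1)
Op 4: place WK@(3,3)
Op 5: place WK@(1,3)
Op 6: place BN@(3,0)
Op 7: place BN@(2,4)
Op 8: place BQ@(3,1)
Op 9: place WN@(4,1)
Per-piece attacks for W:
  WK@(1,3): attacks (1,4) (1,2) (2,3) (0,3) (2,4) (2,2) (0,4) (0,2)
  WN@(2,1): attacks (3,3) (4,2) (1,3) (0,2) (4,0) (0,0)
  WK@(3,3): attacks (3,4) (3,2) (4,3) (2,3) (4,4) (4,2) (2,4) (2,2)
  WN@(4,1): attacks (3,3) (2,2) (2,0)
W attacks (4,1): no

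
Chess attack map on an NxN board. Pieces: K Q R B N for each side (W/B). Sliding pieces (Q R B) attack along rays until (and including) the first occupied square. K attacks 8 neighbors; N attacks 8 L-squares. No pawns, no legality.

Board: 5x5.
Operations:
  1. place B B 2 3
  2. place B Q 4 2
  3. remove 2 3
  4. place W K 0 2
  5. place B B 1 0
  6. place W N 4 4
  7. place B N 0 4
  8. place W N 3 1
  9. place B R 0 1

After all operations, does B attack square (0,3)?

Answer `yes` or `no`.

Answer: no

Derivation:
Op 1: place BB@(2,3)
Op 2: place BQ@(4,2)
Op 3: remove (2,3)
Op 4: place WK@(0,2)
Op 5: place BB@(1,0)
Op 6: place WN@(4,4)
Op 7: place BN@(0,4)
Op 8: place WN@(3,1)
Op 9: place BR@(0,1)
Per-piece attacks for B:
  BR@(0,1): attacks (0,2) (0,0) (1,1) (2,1) (3,1) [ray(0,1) blocked at (0,2); ray(1,0) blocked at (3,1)]
  BN@(0,4): attacks (1,2) (2,3)
  BB@(1,0): attacks (2,1) (3,2) (4,3) (0,1) [ray(-1,1) blocked at (0,1)]
  BQ@(4,2): attacks (4,3) (4,4) (4,1) (4,0) (3,2) (2,2) (1,2) (0,2) (3,3) (2,4) (3,1) [ray(0,1) blocked at (4,4); ray(-1,0) blocked at (0,2); ray(-1,-1) blocked at (3,1)]
B attacks (0,3): no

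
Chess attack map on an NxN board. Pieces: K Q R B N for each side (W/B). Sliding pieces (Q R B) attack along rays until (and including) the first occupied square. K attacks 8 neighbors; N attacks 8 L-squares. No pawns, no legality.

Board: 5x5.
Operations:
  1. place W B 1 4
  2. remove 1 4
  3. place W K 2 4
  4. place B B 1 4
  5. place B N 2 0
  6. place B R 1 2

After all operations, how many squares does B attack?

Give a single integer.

Op 1: place WB@(1,4)
Op 2: remove (1,4)
Op 3: place WK@(2,4)
Op 4: place BB@(1,4)
Op 5: place BN@(2,0)
Op 6: place BR@(1,2)
Per-piece attacks for B:
  BR@(1,2): attacks (1,3) (1,4) (1,1) (1,0) (2,2) (3,2) (4,2) (0,2) [ray(0,1) blocked at (1,4)]
  BB@(1,4): attacks (2,3) (3,2) (4,1) (0,3)
  BN@(2,0): attacks (3,2) (4,1) (1,2) (0,1)
Union (13 distinct): (0,1) (0,2) (0,3) (1,0) (1,1) (1,2) (1,3) (1,4) (2,2) (2,3) (3,2) (4,1) (4,2)

Answer: 13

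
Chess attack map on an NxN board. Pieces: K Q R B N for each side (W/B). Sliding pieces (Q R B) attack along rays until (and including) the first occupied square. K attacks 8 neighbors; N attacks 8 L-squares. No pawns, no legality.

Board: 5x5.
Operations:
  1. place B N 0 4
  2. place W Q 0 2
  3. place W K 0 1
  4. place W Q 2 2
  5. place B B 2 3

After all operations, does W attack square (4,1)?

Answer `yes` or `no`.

Answer: no

Derivation:
Op 1: place BN@(0,4)
Op 2: place WQ@(0,2)
Op 3: place WK@(0,1)
Op 4: place WQ@(2,2)
Op 5: place BB@(2,3)
Per-piece attacks for W:
  WK@(0,1): attacks (0,2) (0,0) (1,1) (1,2) (1,0)
  WQ@(0,2): attacks (0,3) (0,4) (0,1) (1,2) (2,2) (1,3) (2,4) (1,1) (2,0) [ray(0,1) blocked at (0,4); ray(0,-1) blocked at (0,1); ray(1,0) blocked at (2,2)]
  WQ@(2,2): attacks (2,3) (2,1) (2,0) (3,2) (4,2) (1,2) (0,2) (3,3) (4,4) (3,1) (4,0) (1,3) (0,4) (1,1) (0,0) [ray(0,1) blocked at (2,3); ray(-1,0) blocked at (0,2); ray(-1,1) blocked at (0,4)]
W attacks (4,1): no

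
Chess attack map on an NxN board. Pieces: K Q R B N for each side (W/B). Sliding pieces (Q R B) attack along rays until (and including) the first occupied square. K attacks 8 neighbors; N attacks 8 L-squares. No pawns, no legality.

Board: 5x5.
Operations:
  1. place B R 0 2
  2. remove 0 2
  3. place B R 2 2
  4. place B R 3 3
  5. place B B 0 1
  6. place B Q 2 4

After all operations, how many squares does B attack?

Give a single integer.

Answer: 20

Derivation:
Op 1: place BR@(0,2)
Op 2: remove (0,2)
Op 3: place BR@(2,2)
Op 4: place BR@(3,3)
Op 5: place BB@(0,1)
Op 6: place BQ@(2,4)
Per-piece attacks for B:
  BB@(0,1): attacks (1,2) (2,3) (3,4) (1,0)
  BR@(2,2): attacks (2,3) (2,4) (2,1) (2,0) (3,2) (4,2) (1,2) (0,2) [ray(0,1) blocked at (2,4)]
  BQ@(2,4): attacks (2,3) (2,2) (3,4) (4,4) (1,4) (0,4) (3,3) (1,3) (0,2) [ray(0,-1) blocked at (2,2); ray(1,-1) blocked at (3,3)]
  BR@(3,3): attacks (3,4) (3,2) (3,1) (3,0) (4,3) (2,3) (1,3) (0,3)
Union (20 distinct): (0,2) (0,3) (0,4) (1,0) (1,2) (1,3) (1,4) (2,0) (2,1) (2,2) (2,3) (2,4) (3,0) (3,1) (3,2) (3,3) (3,4) (4,2) (4,3) (4,4)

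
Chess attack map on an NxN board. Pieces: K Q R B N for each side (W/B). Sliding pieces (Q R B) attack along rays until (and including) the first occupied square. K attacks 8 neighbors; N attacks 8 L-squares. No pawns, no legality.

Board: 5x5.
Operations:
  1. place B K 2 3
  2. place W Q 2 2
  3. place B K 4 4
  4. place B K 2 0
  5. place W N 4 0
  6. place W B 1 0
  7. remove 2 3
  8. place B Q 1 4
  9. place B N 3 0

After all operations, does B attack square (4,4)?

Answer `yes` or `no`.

Op 1: place BK@(2,3)
Op 2: place WQ@(2,2)
Op 3: place BK@(4,4)
Op 4: place BK@(2,0)
Op 5: place WN@(4,0)
Op 6: place WB@(1,0)
Op 7: remove (2,3)
Op 8: place BQ@(1,4)
Op 9: place BN@(3,0)
Per-piece attacks for B:
  BQ@(1,4): attacks (1,3) (1,2) (1,1) (1,0) (2,4) (3,4) (4,4) (0,4) (2,3) (3,2) (4,1) (0,3) [ray(0,-1) blocked at (1,0); ray(1,0) blocked at (4,4)]
  BK@(2,0): attacks (2,1) (3,0) (1,0) (3,1) (1,1)
  BN@(3,0): attacks (4,2) (2,2) (1,1)
  BK@(4,4): attacks (4,3) (3,4) (3,3)
B attacks (4,4): yes

Answer: yes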